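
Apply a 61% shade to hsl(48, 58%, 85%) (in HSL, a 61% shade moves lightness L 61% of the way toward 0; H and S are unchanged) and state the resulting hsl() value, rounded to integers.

L moves 61% from 85 toward 0: 85 − 51.85 = 33.15 → 33.
H and S are unchanged.

hsl(48, 58%, 33%)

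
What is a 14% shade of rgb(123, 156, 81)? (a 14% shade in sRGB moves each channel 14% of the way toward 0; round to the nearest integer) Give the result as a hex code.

#6A8646

Per channel, c → c + 0.14(0 − c):
  R: 123 + 0.14×(0−123) = 123 − 17.22 = 105.78 → 106
  G: 156 − 21.84 = 134.16 → 134
  B: 81 − 11.34 = 69.66 → 70
rgb(106, 134, 70) = #6A8646.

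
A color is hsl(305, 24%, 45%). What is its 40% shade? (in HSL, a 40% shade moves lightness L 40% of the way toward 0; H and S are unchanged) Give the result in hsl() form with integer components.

hsl(305, 24%, 27%)

L moves 40% from 45 toward 0: 45 − 18 = 27 → 27.
H and S are unchanged.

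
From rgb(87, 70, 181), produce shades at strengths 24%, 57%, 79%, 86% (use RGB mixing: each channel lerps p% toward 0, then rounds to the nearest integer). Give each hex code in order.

#42358a, #251e4e, #120f26, #0c0a19

24%: (87 − 20.88 = 66.12→66, 70 − 16.8 = 53.2→53, 181 − 43.44 = 137.56→138) → #42358a
57%: (87 − 49.59 = 37.41→37, 70 − 39.9 = 30.1→30, 181 − 103.17 = 77.83→78) → #251e4e
79%: (87 − 68.73 = 18.27→18, 70 − 55.3 = 14.7→15, 181 − 142.99 = 38.01→38) → #120f26
86%: (87 − 74.82 = 12.18→12, 70 − 60.2 = 9.8→10, 181 − 155.66 = 25.34→25) → #0c0a19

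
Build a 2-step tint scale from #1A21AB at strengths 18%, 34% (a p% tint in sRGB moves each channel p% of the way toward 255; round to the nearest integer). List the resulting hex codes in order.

#1A21AB is rgb(26, 33, 171).
18%: (26 + 41.22 = 67.22→67, 33 + 39.96 = 72.96→73, 171 + 15.12 = 186.12→186) → #4349BA
34%: (26 + 77.86 = 103.86→104, 33 + 75.48 = 108.48→108, 171 + 28.56 = 199.56→200) → #686CC8

#4349BA, #686CC8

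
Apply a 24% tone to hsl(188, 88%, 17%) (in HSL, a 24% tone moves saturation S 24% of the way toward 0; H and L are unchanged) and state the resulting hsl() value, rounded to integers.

hsl(188, 67%, 17%)

S moves 24% from 88 toward 0: 88 − 21.12 = 66.88 → 67.
H and L are unchanged.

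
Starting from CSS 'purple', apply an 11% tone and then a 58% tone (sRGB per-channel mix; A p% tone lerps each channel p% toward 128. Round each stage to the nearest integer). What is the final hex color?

CSS purple is rgb(128, 0, 128).
An 11% tone moves each channel 11% toward 128:
  R: 128 + 0.11×(128−128) = 128 + 0 = 128 → 128
  G: 0 + 0.11×(128−0) = 0 + 14.08 = 14.08 → 14
  B: 128 + 0 = 128 → 128
After the tone: rgb(128, 14, 128) = #800e80.
A 58% tone moves each channel 58% toward 128:
  R: 128 + 0 = 128 → 128
  G: 14 + 0.58×(128−14) = 14 + 66.12 = 80.12 → 80
  B: 128 + 0.58×(128−128) = 128 + 0 = 128 → 128
rgb(128, 80, 128) = #805080.

#805080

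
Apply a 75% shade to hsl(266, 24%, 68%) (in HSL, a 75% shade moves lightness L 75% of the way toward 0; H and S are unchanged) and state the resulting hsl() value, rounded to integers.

hsl(266, 24%, 17%)

L moves 75% from 68 toward 0: 68 − 51 = 17 → 17.
H and S are unchanged.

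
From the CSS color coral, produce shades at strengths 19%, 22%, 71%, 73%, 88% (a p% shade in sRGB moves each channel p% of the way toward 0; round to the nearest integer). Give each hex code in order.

#CF6741, #C7633E, #4A2517, #452216, #1F0F0A

CSS coral is rgb(255, 127, 80).
19%: (255 − 48.45 = 206.55→207, 127 − 24.13 = 102.87→103, 80 − 15.2 = 64.8→65) → #CF6741
22%: (255 − 56.1 = 198.9→199, 127 − 27.94 = 99.06→99, 80 − 17.6 = 62.4→62) → #C7633E
71%: (255 − 181.05 = 73.95→74, 127 − 90.17 = 36.83→37, 80 − 56.8 = 23.2→23) → #4A2517
73%: (255 − 186.15 = 68.85→69, 127 − 92.71 = 34.29→34, 80 − 58.4 = 21.6→22) → #452216
88%: (255 − 224.4 = 30.6→31, 127 − 111.76 = 15.24→15, 80 − 70.4 = 9.6→10) → #1F0F0A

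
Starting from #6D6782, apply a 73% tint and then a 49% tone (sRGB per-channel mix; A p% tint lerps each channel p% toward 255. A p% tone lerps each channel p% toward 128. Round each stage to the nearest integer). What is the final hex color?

#6D6782 is rgb(109, 103, 130).
Per channel, c → c + 0.73(255 − c):
  R: 109 + 0.73×(255−109) = 109 + 106.58 = 215.58 → 216
  G: 103 + 110.96 = 213.96 → 214
  B: 130 + 0.73×(255−130) = 130 + 91.25 = 221.25 → 221
After the tint: rgb(216, 214, 221) = #D8D6DD.
Per channel, c → c + 0.49(128 − c):
  R: 216 − 43.12 = 172.88 → 173
  G: 214 − 42.14 = 171.86 → 172
  B: 221 − 45.57 = 175.43 → 175
rgb(173, 172, 175) = #ADACAF.

#ADACAF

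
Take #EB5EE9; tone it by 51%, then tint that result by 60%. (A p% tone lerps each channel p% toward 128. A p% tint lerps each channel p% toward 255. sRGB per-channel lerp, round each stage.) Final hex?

#E1C5E1

#EB5EE9 is rgb(235, 94, 233).
Lerp each channel 51% toward 128:
  R: 235 − 54.57 = 180.43 → 180
  G: 94 + 0.51×(128−94) = 94 + 17.34 = 111.34 → 111
  B: 233 − 53.55 = 179.45 → 179
After the tone: rgb(180, 111, 179) = #B46FB3.
A 60% tint moves each channel 60% toward 255:
  R: 180 + 0.6×(255−180) = 180 + 45 = 225 → 225
  G: 111 + 0.6×(255−111) = 111 + 86.4 = 197.4 → 197
  B: 179 + 0.6×(255−179) = 179 + 45.6 = 224.6 → 225
rgb(225, 197, 225) = #E1C5E1.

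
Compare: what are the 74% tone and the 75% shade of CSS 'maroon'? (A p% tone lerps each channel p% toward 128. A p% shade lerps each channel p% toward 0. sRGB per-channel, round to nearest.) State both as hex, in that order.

CSS maroon is rgb(128, 0, 0).
74% tone:
  R: 128 + 0.74×(128−128) = 128 + 0 = 128 → 128
  G: 0 + 0.74×(128−0) = 0 + 94.72 = 94.72 → 95
  B: 0 + 0.74×(128−0) = 0 + 94.72 = 94.72 → 95
  → #805F5F
75% shade:
  R: 128 + 0.75×(0−128) = 128 − 96 = 32 → 32
  G: 0 + 0.75×(0−0) = 0 + 0 = 0 → 0
  B: 0 + 0.75×(0−0) = 0 + 0 = 0 → 0
  → #200000

#805F5F, #200000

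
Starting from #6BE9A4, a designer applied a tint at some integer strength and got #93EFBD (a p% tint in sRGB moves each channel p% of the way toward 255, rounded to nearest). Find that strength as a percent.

#6BE9A4 is rgb(107, 233, 164); #93EFBD is rgb(147, 239, 189).
On the R channel (widest range): 147 ≈ 107 + (p/100)(255 − 107), so p ≈ 100×(147 − 107)/(255 − 107) = 4000/148 = 27.03.
p = 27 reproduces all three channels after rounding.

27%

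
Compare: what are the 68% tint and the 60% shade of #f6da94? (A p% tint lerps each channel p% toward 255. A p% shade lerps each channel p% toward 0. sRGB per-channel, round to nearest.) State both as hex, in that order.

#f6da94 is rgb(246, 218, 148).
68% tint:
  R: 246 + 6.12 = 252.12 → 252
  G: 218 + 0.68×(255−218) = 218 + 25.16 = 243.16 → 243
  B: 148 + 0.68×(255−148) = 148 + 72.76 = 220.76 → 221
  → #fcf3dd
60% shade:
  R: 246 − 147.6 = 98.4 → 98
  G: 218 + 0.6×(0−218) = 218 − 130.8 = 87.2 → 87
  B: 148 + 0.6×(0−148) = 148 − 88.8 = 59.2 → 59
  → #62573b

#fcf3dd, #62573b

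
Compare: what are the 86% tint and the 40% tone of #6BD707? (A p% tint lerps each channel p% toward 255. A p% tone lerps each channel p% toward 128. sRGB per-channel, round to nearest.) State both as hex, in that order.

#6BD707 is rgb(107, 215, 7).
86% tint:
  R: 107 + 127.28 = 234.28 → 234
  G: 215 + 34.4 = 249.4 → 249
  B: 7 + 0.86×(255−7) = 7 + 213.28 = 220.28 → 220
  → #EAF9DC
40% tone:
  R: 107 + 0.4×(128−107) = 107 + 8.4 = 115.4 → 115
  G: 215 − 34.8 = 180.2 → 180
  B: 7 + 48.4 = 55.4 → 55
  → #73B437

#EAF9DC, #73B437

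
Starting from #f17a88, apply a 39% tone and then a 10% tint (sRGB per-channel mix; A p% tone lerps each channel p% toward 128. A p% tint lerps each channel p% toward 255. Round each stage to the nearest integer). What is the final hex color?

#f17a88 is rgb(241, 122, 136).
Per channel, c → c + 0.39(128 − c):
  R: 241 + 0.39×(128−241) = 241 − 44.07 = 196.93 → 197
  G: 122 + 0.39×(128−122) = 122 + 2.34 = 124.34 → 124
  B: 136 + 0.39×(128−136) = 136 − 3.12 = 132.88 → 133
After the tone: rgb(197, 124, 133) = #c57c85.
Lerp each channel 10% toward 255:
  R: 197 + 0.1×(255−197) = 197 + 5.8 = 202.8 → 203
  G: 124 + 13.1 = 137.1 → 137
  B: 133 + 0.1×(255−133) = 133 + 12.2 = 145.2 → 145
rgb(203, 137, 145) = #cb8991.

#cb8991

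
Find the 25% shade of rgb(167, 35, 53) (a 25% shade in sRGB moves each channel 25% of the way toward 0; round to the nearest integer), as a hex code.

#7D1A28

Lerp each channel 25% toward 0:
  R: 167 + 0.25×(0−167) = 167 − 41.75 = 125.25 → 125
  G: 35 + 0.25×(0−35) = 35 − 8.75 = 26.25 → 26
  B: 53 − 13.25 = 39.75 → 40
rgb(125, 26, 40) = #7D1A28.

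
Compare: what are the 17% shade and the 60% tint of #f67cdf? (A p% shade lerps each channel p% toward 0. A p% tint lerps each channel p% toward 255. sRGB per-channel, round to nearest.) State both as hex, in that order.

#f67cdf is rgb(246, 124, 223).
17% shade:
  R: 246 − 41.82 = 204.18 → 204
  G: 124 + 0.17×(0−124) = 124 − 21.08 = 102.92 → 103
  B: 223 − 37.91 = 185.09 → 185
  → #cc67b9
60% tint:
  R: 246 + 5.4 = 251.4 → 251
  G: 124 + 0.6×(255−124) = 124 + 78.6 = 202.6 → 203
  B: 223 + 0.6×(255−223) = 223 + 19.2 = 242.2 → 242
  → #fbcbf2

#cc67b9, #fbcbf2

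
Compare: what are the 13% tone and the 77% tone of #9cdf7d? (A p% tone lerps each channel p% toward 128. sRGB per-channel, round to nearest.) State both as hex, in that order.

#98d37d, #86967f

#9cdf7d is rgb(156, 223, 125).
13% tone:
  R: 156 − 3.64 = 152.36 → 152
  G: 223 + 0.13×(128−223) = 223 − 12.35 = 210.65 → 211
  B: 125 + 0.39 = 125.39 → 125
  → #98d37d
77% tone:
  R: 156 − 21.56 = 134.44 → 134
  G: 223 − 73.15 = 149.85 → 150
  B: 125 + 0.77×(128−125) = 125 + 2.31 = 127.31 → 127
  → #86967f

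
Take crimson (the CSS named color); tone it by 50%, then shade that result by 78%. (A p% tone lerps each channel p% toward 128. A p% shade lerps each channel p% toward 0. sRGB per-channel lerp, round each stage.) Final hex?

CSS crimson is rgb(220, 20, 60).
Lerp each channel 50% toward 128:
  R: 220 + 0.5×(128−220) = 220 − 46 = 174 → 174
  G: 20 + 0.5×(128−20) = 20 + 54 = 74 → 74
  B: 60 + 34 = 94 → 94
After the tone: rgb(174, 74, 94) = #AE4A5E.
Per channel, c → c + 0.78(0 − c):
  R: 174 + 0.78×(0−174) = 174 − 135.72 = 38.28 → 38
  G: 74 + 0.78×(0−74) = 74 − 57.72 = 16.28 → 16
  B: 94 + 0.78×(0−94) = 94 − 73.32 = 20.68 → 21
rgb(38, 16, 21) = #261015.

#261015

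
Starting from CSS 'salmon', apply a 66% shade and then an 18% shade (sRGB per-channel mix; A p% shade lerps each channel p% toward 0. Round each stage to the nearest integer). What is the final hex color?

CSS salmon is rgb(250, 128, 114).
Lerp each channel 66% toward 0:
  R: 250 + 0.66×(0−250) = 250 − 165 = 85 → 85
  G: 128 + 0.66×(0−128) = 128 − 84.48 = 43.52 → 44
  B: 114 + 0.66×(0−114) = 114 − 75.24 = 38.76 → 39
After the shade: rgb(85, 44, 39) = #552C27.
Per channel, c → c + 0.18(0 − c):
  R: 85 + 0.18×(0−85) = 85 − 15.3 = 69.7 → 70
  G: 44 − 7.92 = 36.08 → 36
  B: 39 + 0.18×(0−39) = 39 − 7.02 = 31.98 → 32
rgb(70, 36, 32) = #462420.

#462420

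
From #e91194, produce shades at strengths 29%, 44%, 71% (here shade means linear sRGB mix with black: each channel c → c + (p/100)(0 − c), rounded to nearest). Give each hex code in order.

#a50c69, #820a53, #44052b

#e91194 is rgb(233, 17, 148).
29%: (233 − 67.57 = 165.43→165, 17 − 4.93 = 12.07→12, 148 − 42.92 = 105.08→105) → #a50c69
44%: (233 − 102.52 = 130.48→130, 17 − 7.48 = 9.52→10, 148 − 65.12 = 82.88→83) → #820a53
71%: (233 − 165.43 = 67.57→68, 17 − 12.07 = 4.93→5, 148 − 105.08 = 42.92→43) → #44052b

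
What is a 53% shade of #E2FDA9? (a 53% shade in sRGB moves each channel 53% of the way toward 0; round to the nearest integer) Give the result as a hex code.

#6A774F

#E2FDA9 is rgb(226, 253, 169).
A 53% shade moves each channel 53% toward 0:
  R: 226 − 119.78 = 106.22 → 106
  G: 253 − 134.09 = 118.91 → 119
  B: 169 + 0.53×(0−169) = 169 − 89.57 = 79.43 → 79
rgb(106, 119, 79) = #6A774F.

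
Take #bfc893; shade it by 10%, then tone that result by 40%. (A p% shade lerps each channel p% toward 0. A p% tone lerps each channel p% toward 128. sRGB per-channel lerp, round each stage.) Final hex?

#9a9f82

#bfc893 is rgb(191, 200, 147).
A 10% shade moves each channel 10% toward 0:
  R: 191 + 0.1×(0−191) = 191 − 19.1 = 171.9 → 172
  G: 200 + 0.1×(0−200) = 200 − 20 = 180 → 180
  B: 147 + 0.1×(0−147) = 147 − 14.7 = 132.3 → 132
After the shade: rgb(172, 180, 132) = #acb484.
Lerp each channel 40% toward 128:
  R: 172 + 0.4×(128−172) = 172 − 17.6 = 154.4 → 154
  G: 180 − 20.8 = 159.2 → 159
  B: 132 + 0.4×(128−132) = 132 − 1.6 = 130.4 → 130
rgb(154, 159, 130) = #9a9f82.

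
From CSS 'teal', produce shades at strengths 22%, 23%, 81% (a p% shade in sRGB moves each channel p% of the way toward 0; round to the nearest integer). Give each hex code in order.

CSS teal is rgb(0, 128, 128).
22%: (0→0, 128 − 28.16 = 99.84→100, 128 − 28.16 = 99.84→100) → #006464
23%: (0→0, 128 − 29.44 = 98.56→99, 128 − 29.44 = 98.56→99) → #006363
81%: (0→0, 128 − 103.68 = 24.32→24, 128 − 103.68 = 24.32→24) → #001818

#006464, #006363, #001818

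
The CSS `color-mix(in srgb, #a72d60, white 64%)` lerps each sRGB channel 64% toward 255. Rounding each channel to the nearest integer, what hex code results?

#a72d60 is rgb(167, 45, 96).
A 64% tint moves each channel 64% toward 255:
  R: 167 + 56.32 = 223.32 → 223
  G: 45 + 0.64×(255−45) = 45 + 134.4 = 179.4 → 179
  B: 96 + 101.76 = 197.76 → 198
rgb(223, 179, 198) = #dfb3c6.

#dfb3c6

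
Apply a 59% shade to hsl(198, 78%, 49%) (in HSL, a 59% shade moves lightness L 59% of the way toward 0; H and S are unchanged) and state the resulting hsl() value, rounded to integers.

L moves 59% from 49 toward 0: 49 − 28.91 = 20.09 → 20.
H and S are unchanged.

hsl(198, 78%, 20%)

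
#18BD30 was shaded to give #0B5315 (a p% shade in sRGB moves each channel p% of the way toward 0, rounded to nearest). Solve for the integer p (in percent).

#18BD30 is rgb(24, 189, 48); #0B5315 is rgb(11, 83, 21).
On the G channel (widest range): 83 ≈ 189 + (p/100)(0 − 189), so p ≈ 100×(83 − 189)/(0 − 189) = -10600/-189 = 56.08.
p = 56 reproduces all three channels after rounding.

56%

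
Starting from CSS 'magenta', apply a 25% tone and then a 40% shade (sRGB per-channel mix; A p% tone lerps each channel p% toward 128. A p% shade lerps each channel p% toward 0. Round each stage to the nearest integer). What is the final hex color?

CSS magenta is rgb(255, 0, 255).
Per channel, c → c + 0.25(128 − c):
  R: 255 − 31.75 = 223.25 → 223
  G: 0 + 32 = 32 → 32
  B: 255 − 31.75 = 223.25 → 223
After the tone: rgb(223, 32, 223) = #DF20DF.
A 40% shade moves each channel 40% toward 0:
  R: 223 + 0.4×(0−223) = 223 − 89.2 = 133.8 → 134
  G: 32 + 0.4×(0−32) = 32 − 12.8 = 19.2 → 19
  B: 223 − 89.2 = 133.8 → 134
rgb(134, 19, 134) = #861386.

#861386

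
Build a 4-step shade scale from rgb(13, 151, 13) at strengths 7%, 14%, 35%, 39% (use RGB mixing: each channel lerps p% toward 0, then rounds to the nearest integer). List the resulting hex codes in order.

7%: (13 − 0.91 = 12.09→12, 151 − 10.57 = 140.43→140, 13 − 0.91 = 12.09→12) → #0c8c0c
14%: (13 − 1.82 = 11.18→11, 151 − 21.14 = 129.86→130, 13 − 1.82 = 11.18→11) → #0b820b
35%: (13 − 4.55 = 8.45→8, 151 − 52.85 = 98.15→98, 13 − 4.55 = 8.45→8) → #086208
39%: (13 − 5.07 = 7.93→8, 151 − 58.89 = 92.11→92, 13 − 5.07 = 7.93→8) → #085c08

#0c8c0c, #0b820b, #086208, #085c08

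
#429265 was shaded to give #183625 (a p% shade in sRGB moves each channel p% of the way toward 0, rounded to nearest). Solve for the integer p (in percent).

#429265 is rgb(66, 146, 101); #183625 is rgb(24, 54, 37).
On the G channel (widest range): 54 ≈ 146 + (p/100)(0 − 146), so p ≈ 100×(54 − 146)/(0 − 146) = -9200/-146 = 63.01.
p = 63 reproduces all three channels after rounding.

63%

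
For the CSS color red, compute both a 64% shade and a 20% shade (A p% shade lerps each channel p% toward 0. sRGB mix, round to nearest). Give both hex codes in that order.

#5C0000, #CC0000

CSS red is rgb(255, 0, 0).
64% shade:
  R: 255 + 0.64×(0−255) = 255 − 163.2 = 91.8 → 92
  G: 0 + 0.64×(0−0) = 0 + 0 = 0 → 0
  B: 0 + 0 = 0 → 0
  → #5C0000
20% shade:
  R: 255 − 51 = 204 → 204
  G: 0 + 0.2×(0−0) = 0 + 0 = 0 → 0
  B: 0 + 0.2×(0−0) = 0 + 0 = 0 → 0
  → #CC0000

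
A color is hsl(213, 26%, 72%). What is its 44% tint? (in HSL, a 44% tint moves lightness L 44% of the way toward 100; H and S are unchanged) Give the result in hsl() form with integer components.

hsl(213, 26%, 84%)

L moves 44% from 72 toward 100: 72 + 12.32 = 84.32 → 84.
H and S are unchanged.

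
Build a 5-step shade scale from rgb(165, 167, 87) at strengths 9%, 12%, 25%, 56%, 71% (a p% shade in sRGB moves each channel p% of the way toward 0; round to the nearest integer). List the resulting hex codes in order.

9%: (165 − 14.85 = 150.15→150, 167 − 15.03 = 151.97→152, 87 − 7.83 = 79.17→79) → #96984F
12%: (165 − 19.8 = 145.2→145, 167 − 20.04 = 146.96→147, 87 − 10.44 = 76.56→77) → #91934D
25%: (165 − 41.25 = 123.75→124, 167 − 41.75 = 125.25→125, 87 − 21.75 = 65.25→65) → #7C7D41
56%: (165 − 92.4 = 72.6→73, 167 − 93.52 = 73.48→73, 87 − 48.72 = 38.28→38) → #494926
71%: (165 − 117.15 = 47.85→48, 167 − 118.57 = 48.43→48, 87 − 61.77 = 25.23→25) → #303019

#96984F, #91934D, #7C7D41, #494926, #303019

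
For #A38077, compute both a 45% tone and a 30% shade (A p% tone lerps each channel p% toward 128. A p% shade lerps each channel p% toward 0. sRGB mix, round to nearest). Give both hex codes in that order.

#93807B, #725A53

#A38077 is rgb(163, 128, 119).
45% tone:
  R: 163 + 0.45×(128−163) = 163 − 15.75 = 147.25 → 147
  G: 128 + 0.45×(128−128) = 128 + 0 = 128 → 128
  B: 119 + 0.45×(128−119) = 119 + 4.05 = 123.05 → 123
  → #93807B
30% shade:
  R: 163 − 48.9 = 114.1 → 114
  G: 128 − 38.4 = 89.6 → 90
  B: 119 − 35.7 = 83.3 → 83
  → #725A53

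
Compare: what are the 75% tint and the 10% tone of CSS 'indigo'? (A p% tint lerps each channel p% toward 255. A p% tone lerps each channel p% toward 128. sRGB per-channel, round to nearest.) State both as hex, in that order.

CSS indigo is rgb(75, 0, 130).
75% tint:
  R: 75 + 135 = 210 → 210
  G: 0 + 0.75×(255−0) = 0 + 191.25 = 191.25 → 191
  B: 130 + 93.75 = 223.75 → 224
  → #D2BFE0
10% tone:
  R: 75 + 0.1×(128−75) = 75 + 5.3 = 80.3 → 80
  G: 0 + 0.1×(128−0) = 0 + 12.8 = 12.8 → 13
  B: 130 + 0.1×(128−130) = 130 − 0.2 = 129.8 → 130
  → #500D82

#D2BFE0, #500D82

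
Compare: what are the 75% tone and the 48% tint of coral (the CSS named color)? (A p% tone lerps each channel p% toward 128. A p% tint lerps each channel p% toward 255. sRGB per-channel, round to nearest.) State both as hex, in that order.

CSS coral is rgb(255, 127, 80).
75% tone:
  R: 255 + 0.75×(128−255) = 255 − 95.25 = 159.75 → 160
  G: 127 + 0.75×(128−127) = 127 + 0.75 = 127.75 → 128
  B: 80 + 36 = 116 → 116
  → #A08074
48% tint:
  R: 255 + 0 = 255 → 255
  G: 127 + 61.44 = 188.44 → 188
  B: 80 + 84 = 164 → 164
  → #FFBCA4

#A08074, #FFBCA4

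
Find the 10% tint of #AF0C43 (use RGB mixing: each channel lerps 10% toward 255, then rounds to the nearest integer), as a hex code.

#B72456

#AF0C43 is rgb(175, 12, 67).
A 10% tint moves each channel 10% toward 255:
  R: 175 + 0.1×(255−175) = 175 + 8 = 183 → 183
  G: 12 + 0.1×(255−12) = 12 + 24.3 = 36.3 → 36
  B: 67 + 0.1×(255−67) = 67 + 18.8 = 85.8 → 86
rgb(183, 36, 86) = #B72456.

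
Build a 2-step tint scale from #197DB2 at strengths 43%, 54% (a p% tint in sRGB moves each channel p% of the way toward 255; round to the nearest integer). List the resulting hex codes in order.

#7CB5D3, #95C3DC

#197DB2 is rgb(25, 125, 178).
43%: (25 + 98.9 = 123.9→124, 125 + 55.9 = 180.9→181, 178 + 33.11 = 211.11→211) → #7CB5D3
54%: (25 + 124.2 = 149.2→149, 125 + 70.2 = 195.2→195, 178 + 41.58 = 219.58→220) → #95C3DC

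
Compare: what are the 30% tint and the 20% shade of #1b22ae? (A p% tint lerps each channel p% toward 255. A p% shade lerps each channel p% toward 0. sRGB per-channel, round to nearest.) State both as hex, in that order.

#5f64c6, #161b8b

#1b22ae is rgb(27, 34, 174).
30% tint:
  R: 27 + 0.3×(255−27) = 27 + 68.4 = 95.4 → 95
  G: 34 + 0.3×(255−34) = 34 + 66.3 = 100.3 → 100
  B: 174 + 0.3×(255−174) = 174 + 24.3 = 198.3 → 198
  → #5f64c6
20% shade:
  R: 27 + 0.2×(0−27) = 27 − 5.4 = 21.6 → 22
  G: 34 + 0.2×(0−34) = 34 − 6.8 = 27.2 → 27
  B: 174 + 0.2×(0−174) = 174 − 34.8 = 139.2 → 139
  → #161b8b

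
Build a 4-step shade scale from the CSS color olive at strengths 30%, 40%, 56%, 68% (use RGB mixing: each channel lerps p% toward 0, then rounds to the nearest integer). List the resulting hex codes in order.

#5A5A00, #4D4D00, #383800, #292900

CSS olive is rgb(128, 128, 0).
30%: (128 − 38.4 = 89.6→90, 128 − 38.4 = 89.6→90, 0→0) → #5A5A00
40%: (128 − 51.2 = 76.8→77, 128 − 51.2 = 76.8→77, 0→0) → #4D4D00
56%: (128 − 71.68 = 56.32→56, 128 − 71.68 = 56.32→56, 0→0) → #383800
68%: (128 − 87.04 = 40.96→41, 128 − 87.04 = 40.96→41, 0→0) → #292900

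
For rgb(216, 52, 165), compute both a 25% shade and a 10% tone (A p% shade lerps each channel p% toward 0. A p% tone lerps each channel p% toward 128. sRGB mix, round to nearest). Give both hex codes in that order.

#A2277C, #CF3CA1

25% shade:
  R: 216 − 54 = 162 → 162
  G: 52 − 13 = 39 → 39
  B: 165 − 41.25 = 123.75 → 124
  → #A2277C
10% tone:
  R: 216 − 8.8 = 207.2 → 207
  G: 52 + 0.1×(128−52) = 52 + 7.6 = 59.6 → 60
  B: 165 + 0.1×(128−165) = 165 − 3.7 = 161.3 → 161
  → #CF3CA1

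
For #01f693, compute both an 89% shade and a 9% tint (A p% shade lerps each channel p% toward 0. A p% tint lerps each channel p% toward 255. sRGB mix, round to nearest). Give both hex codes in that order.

#001b10, #18f79d

#01f693 is rgb(1, 246, 147).
89% shade:
  R: 1 + 0.89×(0−1) = 1 − 0.89 = 0.11 → 0
  G: 246 + 0.89×(0−246) = 246 − 218.94 = 27.06 → 27
  B: 147 + 0.89×(0−147) = 147 − 130.83 = 16.17 → 16
  → #001b10
9% tint:
  R: 1 + 22.86 = 23.86 → 24
  G: 246 + 0.81 = 246.81 → 247
  B: 147 + 0.09×(255−147) = 147 + 9.72 = 156.72 → 157
  → #18f79d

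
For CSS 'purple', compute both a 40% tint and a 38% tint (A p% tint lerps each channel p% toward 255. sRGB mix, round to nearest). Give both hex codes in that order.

CSS purple is rgb(128, 0, 128).
40% tint:
  R: 128 + 0.4×(255−128) = 128 + 50.8 = 178.8 → 179
  G: 0 + 102 = 102 → 102
  B: 128 + 0.4×(255−128) = 128 + 50.8 = 178.8 → 179
  → #b366b3
38% tint:
  R: 128 + 0.38×(255−128) = 128 + 48.26 = 176.26 → 176
  G: 0 + 0.38×(255−0) = 0 + 96.9 = 96.9 → 97
  B: 128 + 48.26 = 176.26 → 176
  → #b061b0

#b366b3, #b061b0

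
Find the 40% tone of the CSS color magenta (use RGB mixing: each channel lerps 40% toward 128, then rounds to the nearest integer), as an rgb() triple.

CSS magenta is rgb(255, 0, 255).
Lerp each channel 40% toward 128:
  R: 255 + 0.4×(128−255) = 255 − 50.8 = 204.2 → 204
  G: 0 + 51.2 = 51.2 → 51
  B: 255 − 50.8 = 204.2 → 204

rgb(204, 51, 204)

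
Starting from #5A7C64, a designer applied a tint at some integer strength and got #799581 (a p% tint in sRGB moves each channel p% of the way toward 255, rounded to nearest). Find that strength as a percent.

#5A7C64 is rgb(90, 124, 100); #799581 is rgb(121, 149, 129).
On the R channel (widest range): 121 ≈ 90 + (p/100)(255 − 90), so p ≈ 100×(121 − 90)/(255 − 90) = 3100/165 = 18.79.
p = 19 reproduces all three channels after rounding.

19%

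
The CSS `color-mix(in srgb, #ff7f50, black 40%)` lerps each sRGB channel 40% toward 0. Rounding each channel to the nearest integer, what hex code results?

#ff7f50 is rgb(255, 127, 80).
Per channel, c → c + 0.4(0 − c):
  R: 255 − 102 = 153 → 153
  G: 127 − 50.8 = 76.2 → 76
  B: 80 + 0.4×(0−80) = 80 − 32 = 48 → 48
rgb(153, 76, 48) = #994c30.

#994c30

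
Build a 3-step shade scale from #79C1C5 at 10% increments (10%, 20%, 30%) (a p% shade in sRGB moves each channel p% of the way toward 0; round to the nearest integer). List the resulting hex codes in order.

#6DAEB1, #619A9E, #55878A

#79C1C5 is rgb(121, 193, 197).
10%: (121 − 12.1 = 108.9→109, 193 − 19.3 = 173.7→174, 197 − 19.7 = 177.3→177) → #6DAEB1
20%: (121 − 24.2 = 96.8→97, 193 − 38.6 = 154.4→154, 197 − 39.4 = 157.6→158) → #619A9E
30%: (121 − 36.3 = 84.7→85, 193 − 57.9 = 135.1→135, 197 − 59.1 = 137.9→138) → #55878A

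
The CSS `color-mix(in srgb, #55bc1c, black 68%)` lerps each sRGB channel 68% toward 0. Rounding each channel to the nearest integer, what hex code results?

#1b3c09

#55bc1c is rgb(85, 188, 28).
Per channel, c → c + 0.68(0 − c):
  R: 85 − 57.8 = 27.2 → 27
  G: 188 + 0.68×(0−188) = 188 − 127.84 = 60.16 → 60
  B: 28 − 19.04 = 8.96 → 9
rgb(27, 60, 9) = #1b3c09.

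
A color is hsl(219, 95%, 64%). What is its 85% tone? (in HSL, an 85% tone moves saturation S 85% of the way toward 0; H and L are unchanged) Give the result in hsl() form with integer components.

hsl(219, 14%, 64%)

S moves 85% from 95 toward 0: 95 − 80.75 = 14.25 → 14.
H and L are unchanged.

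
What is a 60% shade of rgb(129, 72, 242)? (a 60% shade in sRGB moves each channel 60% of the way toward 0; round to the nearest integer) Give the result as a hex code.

A 60% shade moves each channel 60% toward 0:
  R: 129 + 0.6×(0−129) = 129 − 77.4 = 51.6 → 52
  G: 72 − 43.2 = 28.8 → 29
  B: 242 + 0.6×(0−242) = 242 − 145.2 = 96.8 → 97
rgb(52, 29, 97) = #341d61.

#341d61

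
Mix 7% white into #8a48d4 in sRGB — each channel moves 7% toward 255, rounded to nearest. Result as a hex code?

#9255d7

#8a48d4 is rgb(138, 72, 212).
Lerp each channel 7% toward 255:
  R: 138 + 0.07×(255−138) = 138 + 8.19 = 146.19 → 146
  G: 72 + 0.07×(255−72) = 72 + 12.81 = 84.81 → 85
  B: 212 + 0.07×(255−212) = 212 + 3.01 = 215.01 → 215
rgb(146, 85, 215) = #9255d7.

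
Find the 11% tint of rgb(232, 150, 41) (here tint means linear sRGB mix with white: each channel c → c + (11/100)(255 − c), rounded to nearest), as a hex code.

#EBA241

Lerp each channel 11% toward 255:
  R: 232 + 0.11×(255−232) = 232 + 2.53 = 234.53 → 235
  G: 150 + 0.11×(255−150) = 150 + 11.55 = 161.55 → 162
  B: 41 + 23.54 = 64.54 → 65
rgb(235, 162, 65) = #EBA241.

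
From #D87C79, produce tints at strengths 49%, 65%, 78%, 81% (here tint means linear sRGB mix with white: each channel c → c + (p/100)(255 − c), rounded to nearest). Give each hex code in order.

#D87C79 is rgb(216, 124, 121).
49%: (216 + 19.11 = 235.11→235, 124 + 64.19 = 188.19→188, 121 + 65.66 = 186.66→187) → #EBBCBB
65%: (216 + 25.35 = 241.35→241, 124 + 85.15 = 209.15→209, 121 + 87.1 = 208.1→208) → #F1D1D0
78%: (216 + 30.42 = 246.42→246, 124 + 102.18 = 226.18→226, 121 + 104.52 = 225.52→226) → #F6E2E2
81%: (216 + 31.59 = 247.59→248, 124 + 106.11 = 230.11→230, 121 + 108.54 = 229.54→230) → #F8E6E6

#EBBCBB, #F1D1D0, #F6E2E2, #F8E6E6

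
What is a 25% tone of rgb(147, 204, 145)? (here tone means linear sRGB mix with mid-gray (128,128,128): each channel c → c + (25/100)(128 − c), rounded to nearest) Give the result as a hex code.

#8eb98d

Lerp each channel 25% toward 128:
  R: 147 − 4.75 = 142.25 → 142
  G: 204 − 19 = 185 → 185
  B: 145 + 0.25×(128−145) = 145 − 4.25 = 140.75 → 141
rgb(142, 185, 141) = #8eb98d.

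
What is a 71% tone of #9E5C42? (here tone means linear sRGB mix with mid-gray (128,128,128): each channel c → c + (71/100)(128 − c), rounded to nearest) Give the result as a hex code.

#9E5C42 is rgb(158, 92, 66).
Per channel, c → c + 0.71(128 − c):
  R: 158 − 21.3 = 136.7 → 137
  G: 92 + 0.71×(128−92) = 92 + 25.56 = 117.56 → 118
  B: 66 + 0.71×(128−66) = 66 + 44.02 = 110.02 → 110
rgb(137, 118, 110) = #89766E.

#89766E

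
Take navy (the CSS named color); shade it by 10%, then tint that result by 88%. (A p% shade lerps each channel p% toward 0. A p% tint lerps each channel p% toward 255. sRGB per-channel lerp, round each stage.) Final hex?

CSS navy is rgb(0, 0, 128).
Lerp each channel 10% toward 0:
  R: 0 + 0.1×(0−0) = 0 + 0 = 0 → 0
  G: 0 + 0.1×(0−0) = 0 + 0 = 0 → 0
  B: 128 + 0.1×(0−128) = 128 − 12.8 = 115.2 → 115
After the shade: rgb(0, 0, 115) = #000073.
Per channel, c → c + 0.88(255 − c):
  R: 0 + 0.88×(255−0) = 0 + 224.4 = 224.4 → 224
  G: 0 + 0.88×(255−0) = 0 + 224.4 = 224.4 → 224
  B: 115 + 123.2 = 238.2 → 238
rgb(224, 224, 238) = #E0E0EE.

#E0E0EE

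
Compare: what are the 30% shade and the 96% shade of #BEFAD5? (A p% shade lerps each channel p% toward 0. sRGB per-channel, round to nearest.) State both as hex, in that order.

#BEFAD5 is rgb(190, 250, 213).
30% shade:
  R: 190 + 0.3×(0−190) = 190 − 57 = 133 → 133
  G: 250 + 0.3×(0−250) = 250 − 75 = 175 → 175
  B: 213 + 0.3×(0−213) = 213 − 63.9 = 149.1 → 149
  → #85AF95
96% shade:
  R: 190 − 182.4 = 7.6 → 8
  G: 250 + 0.96×(0−250) = 250 − 240 = 10 → 10
  B: 213 − 204.48 = 8.52 → 9
  → #080A09

#85AF95, #080A09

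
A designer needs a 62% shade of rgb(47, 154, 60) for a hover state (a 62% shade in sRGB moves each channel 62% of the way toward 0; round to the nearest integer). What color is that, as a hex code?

Lerp each channel 62% toward 0:
  R: 47 − 29.14 = 17.86 → 18
  G: 154 + 0.62×(0−154) = 154 − 95.48 = 58.52 → 59
  B: 60 − 37.2 = 22.8 → 23
rgb(18, 59, 23) = #123b17.

#123b17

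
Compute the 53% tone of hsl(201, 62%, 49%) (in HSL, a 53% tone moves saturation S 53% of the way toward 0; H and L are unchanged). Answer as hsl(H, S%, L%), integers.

hsl(201, 29%, 49%)

S moves 53% from 62 toward 0: 62 − 32.86 = 29.14 → 29.
H and L are unchanged.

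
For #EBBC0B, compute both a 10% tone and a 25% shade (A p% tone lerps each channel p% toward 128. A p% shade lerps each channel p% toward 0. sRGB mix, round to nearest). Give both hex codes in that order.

#EBBC0B is rgb(235, 188, 11).
10% tone:
  R: 235 − 10.7 = 224.3 → 224
  G: 188 − 6 = 182 → 182
  B: 11 + 11.7 = 22.7 → 23
  → #E0B617
25% shade:
  R: 235 − 58.75 = 176.25 → 176
  G: 188 + 0.25×(0−188) = 188 − 47 = 141 → 141
  B: 11 + 0.25×(0−11) = 11 − 2.75 = 8.25 → 8
  → #B08D08

#E0B617, #B08D08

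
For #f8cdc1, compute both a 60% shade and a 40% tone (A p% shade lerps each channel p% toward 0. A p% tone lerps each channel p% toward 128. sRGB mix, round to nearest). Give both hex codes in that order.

#f8cdc1 is rgb(248, 205, 193).
60% shade:
  R: 248 + 0.6×(0−248) = 248 − 148.8 = 99.2 → 99
  G: 205 + 0.6×(0−205) = 205 − 123 = 82 → 82
  B: 193 + 0.6×(0−193) = 193 − 115.8 = 77.2 → 77
  → #63524d
40% tone:
  R: 248 + 0.4×(128−248) = 248 − 48 = 200 → 200
  G: 205 − 30.8 = 174.2 → 174
  B: 193 + 0.4×(128−193) = 193 − 26 = 167 → 167
  → #c8aea7

#63524d, #c8aea7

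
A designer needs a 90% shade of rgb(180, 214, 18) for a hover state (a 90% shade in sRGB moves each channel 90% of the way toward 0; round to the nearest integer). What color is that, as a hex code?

#121502

Lerp each channel 90% toward 0:
  R: 180 + 0.9×(0−180) = 180 − 162 = 18 → 18
  G: 214 − 192.6 = 21.4 → 21
  B: 18 + 0.9×(0−18) = 18 − 16.2 = 1.8 → 2
rgb(18, 21, 2) = #121502.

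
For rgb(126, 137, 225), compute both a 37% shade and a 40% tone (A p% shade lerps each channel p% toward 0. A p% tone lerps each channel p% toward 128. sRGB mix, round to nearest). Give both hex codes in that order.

#4f568e, #7f85ba

37% shade:
  R: 126 + 0.37×(0−126) = 126 − 46.62 = 79.38 → 79
  G: 137 + 0.37×(0−137) = 137 − 50.69 = 86.31 → 86
  B: 225 − 83.25 = 141.75 → 142
  → #4f568e
40% tone:
  R: 126 + 0.8 = 126.8 → 127
  G: 137 − 3.6 = 133.4 → 133
  B: 225 + 0.4×(128−225) = 225 − 38.8 = 186.2 → 186
  → #7f85ba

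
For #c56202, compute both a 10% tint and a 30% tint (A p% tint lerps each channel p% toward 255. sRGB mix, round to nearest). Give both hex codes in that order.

#cb721b, #d6914e

#c56202 is rgb(197, 98, 2).
10% tint:
  R: 197 + 0.1×(255−197) = 197 + 5.8 = 202.8 → 203
  G: 98 + 15.7 = 113.7 → 114
  B: 2 + 0.1×(255−2) = 2 + 25.3 = 27.3 → 27
  → #cb721b
30% tint:
  R: 197 + 0.3×(255−197) = 197 + 17.4 = 214.4 → 214
  G: 98 + 47.1 = 145.1 → 145
  B: 2 + 0.3×(255−2) = 2 + 75.9 = 77.9 → 78
  → #d6914e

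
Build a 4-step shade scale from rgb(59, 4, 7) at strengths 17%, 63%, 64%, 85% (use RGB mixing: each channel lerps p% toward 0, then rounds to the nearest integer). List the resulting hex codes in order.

#310306, #160103, #150103, #090101

17%: (59 − 10.03 = 48.97→49, 4 − 0.68 = 3.32→3, 7 − 1.19 = 5.81→6) → #310306
63%: (59 − 37.17 = 21.83→22, 4 − 2.52 = 1.48→1, 7 − 4.41 = 2.59→3) → #160103
64%: (59 − 37.76 = 21.24→21, 4 − 2.56 = 1.44→1, 7 − 4.48 = 2.52→3) → #150103
85%: (59 − 50.15 = 8.85→9, 4 − 3.4 = 0.6→1, 7 − 5.95 = 1.05→1) → #090101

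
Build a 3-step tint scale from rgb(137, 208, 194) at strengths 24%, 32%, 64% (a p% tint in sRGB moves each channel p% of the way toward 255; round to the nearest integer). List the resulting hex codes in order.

24%: (137 + 28.32 = 165.32→165, 208 + 11.28 = 219.28→219, 194 + 14.64 = 208.64→209) → #a5dbd1
32%: (137 + 37.76 = 174.76→175, 208 + 15.04 = 223.04→223, 194 + 19.52 = 213.52→214) → #afdfd6
64%: (137 + 75.52 = 212.52→213, 208 + 30.08 = 238.08→238, 194 + 39.04 = 233.04→233) → #d5eee9

#a5dbd1, #afdfd6, #d5eee9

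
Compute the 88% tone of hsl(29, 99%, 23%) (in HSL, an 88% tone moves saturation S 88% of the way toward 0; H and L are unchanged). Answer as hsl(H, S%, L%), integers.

hsl(29, 12%, 23%)

S moves 88% from 99 toward 0: 99 − 87.12 = 11.88 → 12.
H and L are unchanged.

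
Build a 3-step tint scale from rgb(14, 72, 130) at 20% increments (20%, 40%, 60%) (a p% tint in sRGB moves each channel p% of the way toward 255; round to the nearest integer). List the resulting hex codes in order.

#3e6d9b, #6e91b4, #9fb6cd

20%: (14 + 48.2 = 62.2→62, 72 + 36.6 = 108.6→109, 130 + 25 = 155→155) → #3e6d9b
40%: (14 + 96.4 = 110.4→110, 72 + 73.2 = 145.2→145, 130 + 50 = 180→180) → #6e91b4
60%: (14 + 144.6 = 158.6→159, 72 + 109.8 = 181.8→182, 130 + 75 = 205→205) → #9fb6cd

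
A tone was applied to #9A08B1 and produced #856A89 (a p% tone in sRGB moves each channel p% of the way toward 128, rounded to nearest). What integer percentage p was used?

82%

#9A08B1 is rgb(154, 8, 177); #856A89 is rgb(133, 106, 137).
On the G channel (widest range): 106 ≈ 8 + (p/100)(128 − 8), so p ≈ 100×(106 − 8)/(128 − 8) = 9800/120 = 81.67.
p = 82 reproduces all three channels after rounding.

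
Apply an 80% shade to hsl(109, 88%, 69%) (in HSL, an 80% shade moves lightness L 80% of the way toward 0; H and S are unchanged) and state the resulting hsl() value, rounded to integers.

L moves 80% from 69 toward 0: 69 − 55.2 = 13.8 → 14.
H and S are unchanged.

hsl(109, 88%, 14%)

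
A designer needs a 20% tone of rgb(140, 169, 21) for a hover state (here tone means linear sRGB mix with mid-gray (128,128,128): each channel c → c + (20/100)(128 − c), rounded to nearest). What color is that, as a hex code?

#8AA12A

A 20% tone moves each channel 20% toward 128:
  R: 140 + 0.2×(128−140) = 140 − 2.4 = 137.6 → 138
  G: 169 + 0.2×(128−169) = 169 − 8.2 = 160.8 → 161
  B: 21 + 0.2×(128−21) = 21 + 21.4 = 42.4 → 42
rgb(138, 161, 42) = #8AA12A.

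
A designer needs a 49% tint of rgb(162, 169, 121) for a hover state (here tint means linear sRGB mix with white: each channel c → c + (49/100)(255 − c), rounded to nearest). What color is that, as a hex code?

Lerp each channel 49% toward 255:
  R: 162 + 0.49×(255−162) = 162 + 45.57 = 207.57 → 208
  G: 169 + 0.49×(255−169) = 169 + 42.14 = 211.14 → 211
  B: 121 + 0.49×(255−121) = 121 + 65.66 = 186.66 → 187
rgb(208, 211, 187) = #D0D3BB.

#D0D3BB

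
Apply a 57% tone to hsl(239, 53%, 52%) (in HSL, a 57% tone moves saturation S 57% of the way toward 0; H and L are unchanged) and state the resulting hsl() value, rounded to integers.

S moves 57% from 53 toward 0: 53 − 30.21 = 22.79 → 23.
H and L are unchanged.

hsl(239, 23%, 52%)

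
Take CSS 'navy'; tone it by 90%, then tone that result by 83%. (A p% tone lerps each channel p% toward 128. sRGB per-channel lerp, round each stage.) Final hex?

CSS navy is rgb(0, 0, 128).
Per channel, c → c + 0.9(128 − c):
  R: 0 + 115.2 = 115.2 → 115
  G: 0 + 0.9×(128−0) = 0 + 115.2 = 115.2 → 115
  B: 128 + 0 = 128 → 128
After the tone: rgb(115, 115, 128) = #737380.
Per channel, c → c + 0.83(128 − c):
  R: 115 + 0.83×(128−115) = 115 + 10.79 = 125.79 → 126
  G: 115 + 10.79 = 125.79 → 126
  B: 128 + 0 = 128 → 128
rgb(126, 126, 128) = #7e7e80.

#7e7e80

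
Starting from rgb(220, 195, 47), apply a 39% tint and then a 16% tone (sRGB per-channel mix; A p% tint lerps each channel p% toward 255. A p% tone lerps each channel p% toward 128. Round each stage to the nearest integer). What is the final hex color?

A 39% tint moves each channel 39% toward 255:
  R: 220 + 0.39×(255−220) = 220 + 13.65 = 233.65 → 234
  G: 195 + 0.39×(255−195) = 195 + 23.4 = 218.4 → 218
  B: 47 + 81.12 = 128.12 → 128
After the tint: rgb(234, 218, 128) = #EADA80.
Lerp each channel 16% toward 128:
  R: 234 − 16.96 = 217.04 → 217
  G: 218 + 0.16×(128−218) = 218 − 14.4 = 203.6 → 204
  B: 128 + 0 = 128 → 128
rgb(217, 204, 128) = #D9CC80.

#D9CC80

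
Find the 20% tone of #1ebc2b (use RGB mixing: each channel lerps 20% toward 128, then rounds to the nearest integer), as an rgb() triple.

rgb(50, 176, 60)

#1ebc2b is rgb(30, 188, 43).
Per channel, c → c + 0.2(128 − c):
  R: 30 + 19.6 = 49.6 → 50
  G: 188 + 0.2×(128−188) = 188 − 12 = 176 → 176
  B: 43 + 17 = 60 → 60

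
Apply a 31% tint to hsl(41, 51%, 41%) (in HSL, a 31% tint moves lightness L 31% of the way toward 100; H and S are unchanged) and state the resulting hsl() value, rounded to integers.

hsl(41, 51%, 59%)

L moves 31% from 41 toward 100: 41 + 18.29 = 59.29 → 59.
H and S are unchanged.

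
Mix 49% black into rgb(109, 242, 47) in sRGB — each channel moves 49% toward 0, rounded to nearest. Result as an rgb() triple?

A 49% shade moves each channel 49% toward 0:
  R: 109 + 0.49×(0−109) = 109 − 53.41 = 55.59 → 56
  G: 242 − 118.58 = 123.42 → 123
  B: 47 − 23.03 = 23.97 → 24

rgb(56, 123, 24)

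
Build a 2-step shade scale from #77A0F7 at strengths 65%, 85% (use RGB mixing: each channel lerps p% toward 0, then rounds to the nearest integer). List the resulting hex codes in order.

#77A0F7 is rgb(119, 160, 247).
65%: (119 − 77.35 = 41.65→42, 160 − 104 = 56→56, 247 − 160.55 = 86.45→86) → #2A3856
85%: (119 − 101.15 = 17.85→18, 160 − 136 = 24→24, 247 − 209.95 = 37.05→37) → #121825

#2A3856, #121825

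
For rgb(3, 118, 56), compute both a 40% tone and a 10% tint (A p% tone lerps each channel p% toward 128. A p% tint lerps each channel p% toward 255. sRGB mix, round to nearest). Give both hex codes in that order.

#357A55, #1C844C

40% tone:
  R: 3 + 0.4×(128−3) = 3 + 50 = 53 → 53
  G: 118 + 0.4×(128−118) = 118 + 4 = 122 → 122
  B: 56 + 28.8 = 84.8 → 85
  → #357A55
10% tint:
  R: 3 + 25.2 = 28.2 → 28
  G: 118 + 0.1×(255−118) = 118 + 13.7 = 131.7 → 132
  B: 56 + 0.1×(255−56) = 56 + 19.9 = 75.9 → 76
  → #1C844C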